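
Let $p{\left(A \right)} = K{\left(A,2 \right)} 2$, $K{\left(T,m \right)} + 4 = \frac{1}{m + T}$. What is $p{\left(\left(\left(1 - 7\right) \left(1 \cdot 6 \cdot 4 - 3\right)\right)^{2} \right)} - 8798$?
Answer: $- \frac{69910833}{7939} \approx -8806.0$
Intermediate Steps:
$K{\left(T,m \right)} = -4 + \frac{1}{T + m}$ ($K{\left(T,m \right)} = -4 + \frac{1}{m + T} = -4 + \frac{1}{T + m}$)
$p{\left(A \right)} = \frac{2 \left(-7 - 4 A\right)}{2 + A}$ ($p{\left(A \right)} = \frac{1 - 4 A - 8}{A + 2} \cdot 2 = \frac{1 - 4 A - 8}{2 + A} 2 = \frac{-7 - 4 A}{2 + A} 2 = \frac{2 \left(-7 - 4 A\right)}{2 + A}$)
$p{\left(\left(\left(1 - 7\right) \left(1 \cdot 6 \cdot 4 - 3\right)\right)^{2} \right)} - 8798 = \frac{2 \left(-7 - 4 \left(\left(1 - 7\right) \left(1 \cdot 6 \cdot 4 - 3\right)\right)^{2}\right)}{2 + \left(\left(1 - 7\right) \left(1 \cdot 6 \cdot 4 - 3\right)\right)^{2}} - 8798 = \frac{2 \left(-7 - 4 \left(- 6 \left(6 \cdot 4 - 3\right)\right)^{2}\right)}{2 + \left(- 6 \left(6 \cdot 4 - 3\right)\right)^{2}} - 8798 = \frac{2 \left(-7 - 4 \left(- 6 \left(24 - 3\right)\right)^{2}\right)}{2 + \left(- 6 \left(24 - 3\right)\right)^{2}} - 8798 = \frac{2 \left(-7 - 4 \left(\left(-6\right) 21\right)^{2}\right)}{2 + \left(\left(-6\right) 21\right)^{2}} - 8798 = \frac{2 \left(-7 - 4 \left(-126\right)^{2}\right)}{2 + \left(-126\right)^{2}} - 8798 = \frac{2 \left(-7 - 63504\right)}{2 + 15876} - 8798 = \frac{2 \left(-7 - 63504\right)}{15878} - 8798 = 2 \cdot \frac{1}{15878} \left(-63511\right) - 8798 = - \frac{63511}{7939} - 8798 = - \frac{69910833}{7939}$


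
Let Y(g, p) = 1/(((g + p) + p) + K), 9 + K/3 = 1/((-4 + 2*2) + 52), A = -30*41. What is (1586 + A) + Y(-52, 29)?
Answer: 387632/1089 ≈ 355.95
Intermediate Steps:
A = -1230
K = -1401/52 (K = -27 + 3/((-4 + 2*2) + 52) = -27 + 3/((-4 + 4) + 52) = -27 + 3/(0 + 52) = -27 + 3/52 = -1401/52 ≈ -26.942)
Y(g, p) = 1/(-1401/52 + g + 2*p) (Y(g, p) = 1/(((g + p) + p) - 1401/52) = 1/((g + 2*p) - 1401/52) = 1/(-1401/52 + g + 2*p))
(1586 + A) + Y(-52, 29) = (1586 - 1230) + 52/(-1401 + 52*(-52) + 104*29) = 356 + 52/(-1401 - 2704 + 3016) = 356 + 52/(-1089) = 356 + 52*(-1/1089) = 356 - 52/1089 = 387632/1089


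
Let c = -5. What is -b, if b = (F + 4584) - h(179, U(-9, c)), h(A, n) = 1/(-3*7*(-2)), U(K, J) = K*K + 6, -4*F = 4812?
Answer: -142001/42 ≈ -3381.0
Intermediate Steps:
F = -1203 (F = -¼*4812 = -1203)
U(K, J) = 6 + K² (U(K, J) = K² + 6 = 6 + K²)
h(A, n) = 1/42 (h(A, n) = 1/(-21*(-2)) = 1/42)
b = 142001/42 (b = (-1203 + 4584) - 1*1/42 = 3381 - 1/42 = 142001/42 ≈ 3381.0)
-b = -1*142001/42 = -142001/42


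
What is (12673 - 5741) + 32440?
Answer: 39372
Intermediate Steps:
(12673 - 5741) + 32440 = 6932 + 32440 = 39372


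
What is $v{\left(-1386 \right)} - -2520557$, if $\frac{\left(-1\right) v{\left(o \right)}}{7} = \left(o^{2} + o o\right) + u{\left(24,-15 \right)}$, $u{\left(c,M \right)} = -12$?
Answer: $-24373303$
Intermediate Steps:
$v{\left(o \right)} = 84 - 14 o^{2}$ ($v{\left(o \right)} = - 7 \left(\left(o^{2} + o o\right) - 12\right) = - 7 \left(\left(o^{2} + o^{2}\right) - 12\right) = - 7 \left(2 o^{2} - 12\right) = - 7 \left(-12 + 2 o^{2}\right) = 84 - 14 o^{2}$)
$v{\left(-1386 \right)} - -2520557 = \left(84 - 14 \left(-1386\right)^{2}\right) - -2520557 = \left(84 - 26893944\right) + 2520557 = -26893860 + 2520557 = -24373303$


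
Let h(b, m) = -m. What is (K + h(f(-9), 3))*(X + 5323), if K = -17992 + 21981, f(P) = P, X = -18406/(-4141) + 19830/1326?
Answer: 19488174755724/915161 ≈ 2.1295e+7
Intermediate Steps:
X = 17753731/915161 (X = -18406*(-1/4141) + 19830*(1/1326) = 18406/4141 + 3305/221 = 17753731/915161 ≈ 19.400)
K = 3989
(K + h(f(-9), 3))*(X + 5323) = (3989 - 1*3)*(17753731/915161 + 5323) = (3989 - 3)*(4889155734/915161) = 3986*(4889155734/915161) = 19488174755724/915161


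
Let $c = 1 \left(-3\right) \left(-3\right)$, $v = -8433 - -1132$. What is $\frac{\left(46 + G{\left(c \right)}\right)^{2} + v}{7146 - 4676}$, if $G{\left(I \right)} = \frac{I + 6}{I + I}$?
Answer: $- \frac{36775}{17784} \approx -2.0679$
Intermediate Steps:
$v = -7301$ ($v = -8433 + 1132 = -7301$)
$c = 9$ ($c = \left(-3\right) \left(-3\right) = 9$)
$G{\left(I \right)} = \frac{6 + I}{2 I}$
$\frac{\left(46 + G{\left(c \right)}\right)^{2} + v}{7146 - 4676} = \frac{\left(46 + \frac{6 + 9}{2 \cdot 9}\right)^{2} - 7301}{7146 - 4676} = \frac{\left(46 + \frac{1}{2} \cdot \frac{1}{9} \cdot 15\right)^{2} - 7301}{2470} = \left(\left(46 + \frac{5}{6}\right)^{2} - 7301\right) \frac{1}{2470} = \left(\left(\frac{281}{6}\right)^{2} - 7301\right) \frac{1}{2470} = \left(\frac{78961}{36} - 7301\right) \frac{1}{2470} = \left(- \frac{183875}{36}\right) \frac{1}{2470} = - \frac{36775}{17784}$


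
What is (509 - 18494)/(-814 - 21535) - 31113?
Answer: -695326452/22349 ≈ -31112.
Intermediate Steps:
(509 - 18494)/(-814 - 21535) - 31113 = -17985/(-22349) - 31113 = -17985*(-1/22349) - 31113 = 17985/22349 - 31113 = -695326452/22349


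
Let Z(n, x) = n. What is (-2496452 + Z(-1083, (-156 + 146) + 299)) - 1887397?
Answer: -4384932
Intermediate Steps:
(-2496452 + Z(-1083, (-156 + 146) + 299)) - 1887397 = (-2496452 - 1083) - 1887397 = -2497535 - 1887397 = -4384932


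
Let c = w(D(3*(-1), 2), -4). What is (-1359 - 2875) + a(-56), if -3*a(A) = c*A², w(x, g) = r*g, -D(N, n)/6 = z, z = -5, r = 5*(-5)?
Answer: -326302/3 ≈ -1.0877e+5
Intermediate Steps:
r = -25
D(N, n) = 30 (D(N, n) = -6*(-5) = 30)
w(x, g) = -25*g
c = 100 (c = -25*(-4) = 100)
a(A) = -100*A²/3
(-1359 - 2875) + a(-56) = (-1359 - 2875) - 100/3*(-56)² = -4234 - 100/3*3136 = -4234 - 313600/3 = -326302/3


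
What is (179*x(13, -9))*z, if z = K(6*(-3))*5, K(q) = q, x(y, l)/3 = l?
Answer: 434970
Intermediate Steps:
x(y, l) = 3*l
z = -90 (z = (6*(-3))*5 = -18*5 = -90)
(179*x(13, -9))*z = (179*(3*(-9)))*(-90) = (179*(-27))*(-90) = -4833*(-90) = 434970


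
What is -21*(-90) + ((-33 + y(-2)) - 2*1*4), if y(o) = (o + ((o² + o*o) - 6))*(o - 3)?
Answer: 1849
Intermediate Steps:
y(o) = (-3 + o)*(-6 + o + 2*o²) (y(o) = (o + ((o² + o²) - 6))*(-3 + o) = (o + (2*o² - 6))*(-3 + o) = (o + (-6 + 2*o²))*(-3 + o) = (-6 + o + 2*o²)*(-3 + o) = (-3 + o)*(-6 + o + 2*o²))
-21*(-90) + ((-33 + y(-2)) - 2*1*4) = -21*(-90) + ((-33 + (18 - 9*(-2) - 5*(-2)² + 2*(-2)³)) - 2*1*4) = 1890 + ((-33 + (18 + 18 - 5*4 + 2*(-8))) - 2*4) = 1890 + ((-33 + (18 + 18 - 20 - 16)) - 8) = 1890 + ((-33 + 0) - 8) = 1890 + (-33 - 8) = 1890 - 41 = 1849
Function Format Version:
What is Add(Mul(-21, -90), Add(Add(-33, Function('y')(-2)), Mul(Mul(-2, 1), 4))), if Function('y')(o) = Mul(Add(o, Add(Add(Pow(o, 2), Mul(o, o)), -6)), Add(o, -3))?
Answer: 1849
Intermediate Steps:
Function('y')(o) = Mul(Add(-3, o), Add(-6, o, Mul(2, Pow(o, 2)))) (Function('y')(o) = Mul(Add(o, Add(Add(Pow(o, 2), Pow(o, 2)), -6)), Add(-3, o)) = Mul(Add(o, Add(Mul(2, Pow(o, 2)), -6)), Add(-3, o)) = Mul(Add(o, Add(-6, Mul(2, Pow(o, 2)))), Add(-3, o)) = Mul(Add(-6, o, Mul(2, Pow(o, 2))), Add(-3, o)) = Mul(Add(-3, o), Add(-6, o, Mul(2, Pow(o, 2)))))
Add(Mul(-21, -90), Add(Add(-33, Function('y')(-2)), Mul(Mul(-2, 1), 4))) = Add(Mul(-21, -90), Add(Add(-33, Add(18, Mul(-9, -2), Mul(-5, Pow(-2, 2)), Mul(2, Pow(-2, 3)))), Mul(Mul(-2, 1), 4))) = Add(1890, Add(Add(-33, Add(18, 18, Mul(-5, 4), Mul(2, -8))), Mul(-2, 4))) = Add(1890, Add(Add(-33, Add(18, 18, -20, -16)), -8)) = Add(1890, Add(Add(-33, 0), -8)) = Add(1890, Add(-33, -8)) = Add(1890, -41) = 1849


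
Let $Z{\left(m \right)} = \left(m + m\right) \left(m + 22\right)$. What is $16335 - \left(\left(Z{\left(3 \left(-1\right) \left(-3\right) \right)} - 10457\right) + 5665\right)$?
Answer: $20569$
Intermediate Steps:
$Z{\left(m \right)} = 2 m \left(22 + m\right)$
$16335 - \left(\left(Z{\left(3 \left(-1\right) \left(-3\right) \right)} - 10457\right) + 5665\right) = 16335 - \left(\left(2 \cdot 3 \left(-1\right) \left(-3\right) \left(22 + 3 \left(-1\right) \left(-3\right)\right) - 10457\right) + 5665\right) = 16335 - \left(\left(2 \left(\left(-3\right) \left(-3\right)\right) \left(22 - -9\right) - 10457\right) + 5665\right) = 16335 - \left(\left(2 \cdot 9 \left(22 + 9\right) - 10457\right) + 5665\right) = 16335 - \left(\left(2 \cdot 9 \cdot 31 - 10457\right) + 5665\right) = 16335 - \left(\left(558 - 10457\right) + 5665\right) = 16335 - \left(-9899 + 5665\right) = 16335 - -4234 = 16335 + 4234 = 20569$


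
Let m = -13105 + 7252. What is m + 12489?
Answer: 6636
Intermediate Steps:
m = -5853
m + 12489 = -5853 + 12489 = 6636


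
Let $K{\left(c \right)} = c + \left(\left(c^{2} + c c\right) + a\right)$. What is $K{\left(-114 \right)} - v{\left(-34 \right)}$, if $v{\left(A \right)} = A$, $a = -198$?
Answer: $25714$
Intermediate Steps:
$K{\left(c \right)} = -198 + c + 2 c^{2}$ ($K{\left(c \right)} = c - \left(198 - c^{2} - c c\right) = c + \left(\left(c^{2} + c^{2}\right) - 198\right) = c + \left(2 c^{2} - 198\right) = c + \left(-198 + 2 c^{2}\right) = -198 + c + 2 c^{2}$)
$K{\left(-114 \right)} - v{\left(-34 \right)} = \left(-198 - 114 + 2 \left(-114\right)^{2}\right) - -34 = \left(-198 - 114 + 2 \cdot 12996\right) + 34 = \left(-198 - 114 + 25992\right) + 34 = 25680 + 34 = 25714$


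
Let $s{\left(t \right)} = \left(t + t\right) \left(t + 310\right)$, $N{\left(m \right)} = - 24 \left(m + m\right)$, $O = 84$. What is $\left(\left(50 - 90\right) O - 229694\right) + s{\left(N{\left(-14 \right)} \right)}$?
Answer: $1086754$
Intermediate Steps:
$N{\left(m \right)} = - 48 m$ ($N{\left(m \right)} = - 24 \cdot 2 m = - 48 m$)
$s{\left(t \right)} = 2 t \left(310 + t\right)$
$\left(\left(50 - 90\right) O - 229694\right) + s{\left(N{\left(-14 \right)} \right)} = \left(\left(50 - 90\right) 84 - 229694\right) + 2 \left(\left(-48\right) \left(-14\right)\right) \left(310 - -672\right) = \left(\left(-40\right) 84 - 229694\right) + 2 \cdot 672 \left(310 + 672\right) = \left(-3360 - 229694\right) + 2 \cdot 672 \cdot 982 = -233054 + 1319808 = 1086754$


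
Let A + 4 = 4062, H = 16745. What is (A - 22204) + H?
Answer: -1401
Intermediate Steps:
A = 4058 (A = -4 + 4062 = 4058)
(A - 22204) + H = (4058 - 22204) + 16745 = -18146 + 16745 = -1401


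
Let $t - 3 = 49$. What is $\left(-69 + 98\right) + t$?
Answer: $81$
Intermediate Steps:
$t = 52$ ($t = 3 + 49 = 52$)
$\left(-69 + 98\right) + t = \left(-69 + 98\right) + 52 = 29 + 52 = 81$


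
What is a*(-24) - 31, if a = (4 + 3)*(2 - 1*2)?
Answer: -31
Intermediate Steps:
a = 0 (a = 7*(2 - 2) = 7*0 = 0)
a*(-24) - 31 = 0*(-24) - 31 = 0 - 31 = -31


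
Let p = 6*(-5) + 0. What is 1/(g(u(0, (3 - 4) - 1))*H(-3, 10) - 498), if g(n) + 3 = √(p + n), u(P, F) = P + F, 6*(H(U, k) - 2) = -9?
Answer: -1998/998033 - 8*I*√2/998033 ≈ -0.0020019 - 1.1336e-5*I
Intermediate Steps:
H(U, k) = ½ (H(U, k) = 2 + (⅙)*(-9) = 2 - 3/2 = ½)
p = -30 (p = -30 + 0 = -30)
u(P, F) = F + P
g(n) = -3 + √(-30 + n)
1/(g(u(0, (3 - 4) - 1))*H(-3, 10) - 498) = 1/((-3 + √(-30 + (((3 - 4) - 1) + 0)))*(½) - 498) = 1/((-3 + √(-30 + ((-1 - 1) + 0)))*(½) - 498) = 1/((-3 + √(-30 + (-2 + 0)))*(½) - 498) = 1/((-3 + √(-30 - 2))*(½) - 498) = 1/((-3 + √(-32))*(½) - 498) = 1/((-3 + 4*I*√2)*(½) - 498) = 1/((-3/2 + 2*I*√2) - 498) = 1/(-999/2 + 2*I*√2)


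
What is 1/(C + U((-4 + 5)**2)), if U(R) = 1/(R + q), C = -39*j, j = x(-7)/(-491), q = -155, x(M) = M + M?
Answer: -75614/84575 ≈ -0.89405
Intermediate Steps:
x(M) = 2*M
j = 14/491 (j = (2*(-7))/(-491) = -14*(-1/491) = 14/491 ≈ 0.028513)
C = -546/491 (C = -39*14/491 = -546/491 ≈ -1.1120)
U(R) = 1/(-155 + R) (U(R) = 1/(R - 155) = 1/(-155 + R))
1/(C + U((-4 + 5)**2)) = 1/(-546/491 + 1/(-155 + (-4 + 5)**2)) = 1/(-546/491 + 1/(-155 + 1**2)) = 1/(-546/491 + 1/(-155 + 1)) = 1/(-546/491 + 1/(-154)) = 1/(-546/491 - 1/154) = 1/(-84575/75614) = -75614/84575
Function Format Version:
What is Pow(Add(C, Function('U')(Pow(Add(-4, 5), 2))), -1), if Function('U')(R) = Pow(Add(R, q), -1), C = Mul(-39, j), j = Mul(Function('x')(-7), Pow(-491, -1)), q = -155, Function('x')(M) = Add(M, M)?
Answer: Rational(-75614, 84575) ≈ -0.89405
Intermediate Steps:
Function('x')(M) = Mul(2, M)
j = Rational(14, 491) (j = Mul(Mul(2, -7), Pow(-491, -1)) = Mul(-14, Rational(-1, 491)) = Rational(14, 491) ≈ 0.028513)
C = Rational(-546, 491) (C = Mul(-39, Rational(14, 491)) = Rational(-546, 491) ≈ -1.1120)
Function('U')(R) = Pow(Add(-155, R), -1) (Function('U')(R) = Pow(Add(R, -155), -1) = Pow(Add(-155, R), -1))
Pow(Add(C, Function('U')(Pow(Add(-4, 5), 2))), -1) = Pow(Add(Rational(-546, 491), Pow(Add(-155, Pow(Add(-4, 5), 2)), -1)), -1) = Pow(Add(Rational(-546, 491), Pow(Add(-155, Pow(1, 2)), -1)), -1) = Pow(Add(Rational(-546, 491), Pow(Add(-155, 1), -1)), -1) = Pow(Add(Rational(-546, 491), Pow(-154, -1)), -1) = Pow(Add(Rational(-546, 491), Rational(-1, 154)), -1) = Pow(Rational(-84575, 75614), -1) = Rational(-75614, 84575)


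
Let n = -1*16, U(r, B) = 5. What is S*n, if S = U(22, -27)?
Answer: -80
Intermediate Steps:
n = -16
S = 5
S*n = 5*(-16) = -80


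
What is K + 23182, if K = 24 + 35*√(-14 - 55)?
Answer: 23206 + 35*I*√69 ≈ 23206.0 + 290.73*I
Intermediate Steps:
K = 24 + 35*I*√69 (K = 24 + 35*√(-69) = 24 + 35*(I*√69) = 24 + 35*I*√69 ≈ 24.0 + 290.73*I)
K + 23182 = (24 + 35*I*√69) + 23182 = 23206 + 35*I*√69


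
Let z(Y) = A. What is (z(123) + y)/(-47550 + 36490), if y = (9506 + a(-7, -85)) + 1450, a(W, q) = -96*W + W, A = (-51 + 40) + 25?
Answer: -2327/2212 ≈ -1.0520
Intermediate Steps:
A = 14 (A = -11 + 25 = 14)
z(Y) = 14
a(W, q) = -95*W
y = 11621 (y = (9506 - 95*(-7)) + 1450 = (9506 + 665) + 1450 = 10171 + 1450 = 11621)
(z(123) + y)/(-47550 + 36490) = (14 + 11621)/(-47550 + 36490) = 11635/(-11060) = 11635*(-1/11060) = -2327/2212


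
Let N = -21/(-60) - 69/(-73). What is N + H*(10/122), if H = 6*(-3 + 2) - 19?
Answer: -67149/89060 ≈ -0.75397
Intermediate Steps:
N = 1891/1460 (N = -21*(-1/60) - 69*(-1/73) = 7/20 + 69/73 = 1891/1460 ≈ 1.2952)
H = -25 (H = 6*(-1) - 19 = -6 - 19 = -25)
N + H*(10/122) = 1891/1460 - 250/122 = 1891/1460 - 25*5/61 = 1891/1460 - 125/61 = -67149/89060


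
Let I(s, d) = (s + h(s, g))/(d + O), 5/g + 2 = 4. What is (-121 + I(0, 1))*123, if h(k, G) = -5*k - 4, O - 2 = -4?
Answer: -14391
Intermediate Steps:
g = 5/2 (g = 5/(-2 + 4) = 5/2 ≈ 2.5000)
O = -2 (O = 2 - 4 = -2)
h(k, G) = -4 - 5*k
I(s, d) = (-4 - 4*s)/(-2 + d) (I(s, d) = (s + (-4 - 5*s))/(d - 2) = (-4 - 4*s)/(-2 + d))
(-121 + I(0, 1))*123 = (-121 + 4*(-1 - 1*0)/(-2 + 1))*123 = (-121 + 4*(-1 + 0)/(-1))*123 = (-121 + 4*(-1)*(-1))*123 = (-121 + 4)*123 = -117*123 = -14391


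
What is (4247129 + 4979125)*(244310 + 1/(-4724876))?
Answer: 5325091443969522993/2362438 ≈ 2.2541e+12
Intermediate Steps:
(4247129 + 4979125)*(244310 + 1/(-4724876)) = 9226254*(244310 - 1/4724876) = 9226254*(1154334455559/4724876) = 5325091443969522993/2362438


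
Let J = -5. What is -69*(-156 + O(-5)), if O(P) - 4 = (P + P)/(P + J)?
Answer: 10419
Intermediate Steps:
O(P) = 4 + 2*P/(-5 + P) (O(P) = 4 + (P + P)/(P - 5) = 4 + (2*P)/(-5 + P) = 4 + 2*P/(-5 + P))
-69*(-156 + O(-5)) = -69*(-156 + 2*(-10 + 3*(-5))/(-5 - 5)) = -69*(-156 + 2*(-10 - 15)/(-10)) = -69*(-156 + 2*(-⅒)*(-25)) = -69*(-156 + 5) = -69*(-151) = 10419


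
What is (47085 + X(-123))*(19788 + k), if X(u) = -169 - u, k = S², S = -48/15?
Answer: 23282235284/25 ≈ 9.3129e+8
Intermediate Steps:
S = -16/5 (S = -48*1/15 = -16/5 ≈ -3.2000)
k = 256/25 (k = (-16/5)² = 256/25 ≈ 10.240)
(47085 + X(-123))*(19788 + k) = (47085 + (-169 - 1*(-123)))*(19788 + 256/25) = (47085 + (-169 + 123))*(494956/25) = (47085 - 46)*(494956/25) = 47039*(494956/25) = 23282235284/25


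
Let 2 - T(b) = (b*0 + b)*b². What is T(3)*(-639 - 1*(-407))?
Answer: 5800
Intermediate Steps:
T(b) = 2 - b³ (T(b) = 2 - (b*0 + b)*b² = 2 - (0 + b)*b² = 2 - b*b² = 2 - b³)
T(3)*(-639 - 1*(-407)) = (2 - 1*3³)*(-639 - 1*(-407)) = (2 - 1*27)*(-639 + 407) = (2 - 27)*(-232) = -25*(-232) = 5800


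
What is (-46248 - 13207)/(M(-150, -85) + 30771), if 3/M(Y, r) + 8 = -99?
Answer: -6361685/3292494 ≈ -1.9322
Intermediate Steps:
M(Y, r) = -3/107 (M(Y, r) = 3/(-8 - 99) = 3/(-107) = 3*(-1/107) = -3/107)
(-46248 - 13207)/(M(-150, -85) + 30771) = (-46248 - 13207)/(-3/107 + 30771) = -59455/3292494/107 = -59455*107/3292494 = -6361685/3292494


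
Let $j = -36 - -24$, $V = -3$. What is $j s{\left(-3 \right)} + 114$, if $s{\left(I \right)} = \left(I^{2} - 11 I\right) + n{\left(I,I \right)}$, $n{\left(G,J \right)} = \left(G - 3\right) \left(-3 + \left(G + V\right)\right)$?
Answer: $-1038$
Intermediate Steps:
$n{\left(G,J \right)} = \left(-6 + G\right) \left(-3 + G\right)$ ($n{\left(G,J \right)} = \left(G - 3\right) \left(-3 + \left(G - 3\right)\right) = \left(-3 + G\right) \left(-3 + \left(-3 + G\right)\right) = \left(-3 + G\right) \left(-6 + G\right) = \left(-6 + G\right) \left(-3 + G\right)$)
$s{\left(I \right)} = 18 - 20 I + 2 I^{2}$ ($s{\left(I \right)} = \left(I^{2} - 11 I\right) + \left(18 + I^{2} - 9 I\right) = 18 - 20 I + 2 I^{2}$)
$j = -12$ ($j = -36 + 24 = -12$)
$j s{\left(-3 \right)} + 114 = - 12 \left(18 - -60 + 2 \left(-3\right)^{2}\right) + 114 = - 12 \left(18 + 60 + 2 \cdot 9\right) + 114 = - 12 \left(18 + 60 + 18\right) + 114 = \left(-12\right) 96 + 114 = -1152 + 114 = -1038$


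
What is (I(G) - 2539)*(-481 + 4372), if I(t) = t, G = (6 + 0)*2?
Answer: -9832557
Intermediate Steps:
G = 12 (G = 6*2 = 12)
(I(G) - 2539)*(-481 + 4372) = (12 - 2539)*(-481 + 4372) = -2527*3891 = -9832557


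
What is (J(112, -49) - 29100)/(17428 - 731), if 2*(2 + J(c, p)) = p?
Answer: -58253/33394 ≈ -1.7444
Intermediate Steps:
J(c, p) = -2 + p/2
(J(112, -49) - 29100)/(17428 - 731) = ((-2 + (1/2)*(-49)) - 29100)/(17428 - 731) = ((-2 - 49/2) - 29100)/16697 = (-53/2 - 29100)*(1/16697) = -58253/2*1/16697 = -58253/33394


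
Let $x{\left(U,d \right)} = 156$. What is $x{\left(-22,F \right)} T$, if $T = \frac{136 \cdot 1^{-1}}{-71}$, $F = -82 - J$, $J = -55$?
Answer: $- \frac{21216}{71} \approx -298.82$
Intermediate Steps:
$F = -27$ ($F = -82 - -55 = -82 + 55 = -27$)
$T = - \frac{136}{71}$ ($T = 136 \cdot 1 \left(- \frac{1}{71}\right) = 136 \left(- \frac{1}{71}\right) = - \frac{136}{71} \approx -1.9155$)
$x{\left(-22,F \right)} T = 156 \left(- \frac{136}{71}\right) = - \frac{21216}{71}$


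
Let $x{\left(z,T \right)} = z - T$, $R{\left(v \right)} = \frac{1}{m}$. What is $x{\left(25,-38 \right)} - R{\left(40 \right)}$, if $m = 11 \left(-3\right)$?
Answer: $\frac{2080}{33} \approx 63.03$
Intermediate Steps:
$m = -33$
$R{\left(v \right)} = - \frac{1}{33}$ ($R{\left(v \right)} = \frac{1}{-33} = - \frac{1}{33}$)
$x{\left(25,-38 \right)} - R{\left(40 \right)} = \left(25 - -38\right) - - \frac{1}{33} = \left(25 + 38\right) + \frac{1}{33} = 63 + \frac{1}{33} = \frac{2080}{33}$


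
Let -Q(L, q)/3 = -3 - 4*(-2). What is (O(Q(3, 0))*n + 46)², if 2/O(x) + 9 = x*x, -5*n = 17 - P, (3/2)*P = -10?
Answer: 5542653601/2624400 ≈ 2112.0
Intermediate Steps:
P = -20/3 (P = (⅔)*(-10) = -20/3 ≈ -6.6667)
Q(L, q) = -15 (Q(L, q) = -3*(-3 - 4*(-2)) = -3*(-3 + 8) = -3*5 = -15)
n = -71/15 (n = -(17 - 1*(-20/3))/5 = -(17 + 20/3)/5 = -⅕*71/3 = -71/15 ≈ -4.7333)
O(x) = 2/(-9 + x²) (O(x) = 2/(-9 + x*x) = 2/(-9 + x²))
(O(Q(3, 0))*n + 46)² = ((2/(-9 + (-15)²))*(-71/15) + 46)² = ((2/(-9 + 225))*(-71/15) + 46)² = ((2/216)*(-71/15) + 46)² = ((2*(1/216))*(-71/15) + 46)² = ((1/108)*(-71/15) + 46)² = (-71/1620 + 46)² = (74449/1620)² = 5542653601/2624400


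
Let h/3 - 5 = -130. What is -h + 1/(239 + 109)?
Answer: 130501/348 ≈ 375.00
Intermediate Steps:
h = -375 (h = 15 + 3*(-130) = 15 - 390 = -375)
-h + 1/(239 + 109) = -1*(-375) + 1/(239 + 109) = 375 + 1/348 = 130501/348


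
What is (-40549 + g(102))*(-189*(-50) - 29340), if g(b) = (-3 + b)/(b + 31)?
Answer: 107265139020/133 ≈ 8.0650e+8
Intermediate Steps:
g(b) = (-3 + b)/(31 + b)
(-40549 + g(102))*(-189*(-50) - 29340) = (-40549 + (-3 + 102)/(31 + 102))*(-189*(-50) - 29340) = (-40549 + 99/133)*(9450 - 29340) = (-40549 + (1/133)*99)*(-19890) = (-40549 + 99/133)*(-19890) = -5392918/133*(-19890) = 107265139020/133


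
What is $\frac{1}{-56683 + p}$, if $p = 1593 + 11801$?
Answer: $- \frac{1}{43289} \approx -2.3101 \cdot 10^{-5}$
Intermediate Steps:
$p = 13394$
$\frac{1}{-56683 + p} = \frac{1}{-56683 + 13394} = \frac{1}{-43289} = - \frac{1}{43289}$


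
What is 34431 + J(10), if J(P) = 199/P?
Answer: 344509/10 ≈ 34451.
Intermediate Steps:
34431 + J(10) = 34431 + 199/10 = 344509/10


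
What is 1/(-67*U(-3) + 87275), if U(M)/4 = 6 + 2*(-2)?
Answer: 1/86739 ≈ 1.1529e-5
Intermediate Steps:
U(M) = 8 (U(M) = 4*(6 + 2*(-2)) = 4*(6 - 4) = 4*2 = 8)
1/(-67*U(-3) + 87275) = 1/(-67*8 + 87275) = 1/(-536 + 87275) = 1/86739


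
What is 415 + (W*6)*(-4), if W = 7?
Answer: 247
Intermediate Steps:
415 + (W*6)*(-4) = 415 + (7*6)*(-4) = 415 + 42*(-4) = 415 - 168 = 247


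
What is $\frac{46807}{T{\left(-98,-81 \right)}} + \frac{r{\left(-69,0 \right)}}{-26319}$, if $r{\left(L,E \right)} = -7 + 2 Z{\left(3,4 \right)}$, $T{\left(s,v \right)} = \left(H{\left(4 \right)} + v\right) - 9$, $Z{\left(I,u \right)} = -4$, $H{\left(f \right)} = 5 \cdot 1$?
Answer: $- \frac{410637386}{745705} \approx -550.67$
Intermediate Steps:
$H{\left(f \right)} = 5$
$T{\left(s,v \right)} = -4 + v$ ($T{\left(s,v \right)} = \left(5 + v\right) - 9 = -4 + v$)
$r{\left(L,E \right)} = -15$ ($r{\left(L,E \right)} = -7 + 2 \left(-4\right) = -7 - 8 = -15$)
$\frac{46807}{T{\left(-98,-81 \right)}} + \frac{r{\left(-69,0 \right)}}{-26319} = \frac{46807}{-4 - 81} - \frac{15}{-26319} = \frac{46807}{-85} - - \frac{5}{8773} = 46807 \left(- \frac{1}{85}\right) + \frac{5}{8773} = - \frac{46807}{85} + \frac{5}{8773} = - \frac{410637386}{745705}$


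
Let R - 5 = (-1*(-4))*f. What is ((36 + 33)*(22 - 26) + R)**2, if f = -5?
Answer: 84681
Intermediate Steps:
R = -15 (R = 5 - 1*(-4)*(-5) = 5 + 4*(-5) = 5 - 20 = -15)
((36 + 33)*(22 - 26) + R)**2 = ((36 + 33)*(22 - 26) - 15)**2 = (69*(-4) - 15)**2 = (-276 - 15)**2 = (-291)**2 = 84681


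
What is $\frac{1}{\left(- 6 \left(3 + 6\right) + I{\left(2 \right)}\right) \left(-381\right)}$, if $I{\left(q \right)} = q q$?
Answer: $\frac{1}{19050} \approx 5.2493 \cdot 10^{-5}$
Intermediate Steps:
$I{\left(q \right)} = q^{2}$
$\frac{1}{\left(- 6 \left(3 + 6\right) + I{\left(2 \right)}\right) \left(-381\right)} = \frac{1}{\left(- 6 \left(3 + 6\right) + 2^{2}\right) \left(-381\right)} = \frac{1}{\left(\left(-6\right) 9 + 4\right) \left(-381\right)} = \frac{1}{\left(-54 + 4\right) \left(-381\right)} = \frac{1}{\left(-50\right) \left(-381\right)} = \frac{1}{19050}$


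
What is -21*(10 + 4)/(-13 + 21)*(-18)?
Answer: 1323/2 ≈ 661.50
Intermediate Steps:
-21*(10 + 4)/(-13 + 21)*(-18) = -294/8*(-18) = -21*7/4*(-18) = -147/4*(-18) = 1323/2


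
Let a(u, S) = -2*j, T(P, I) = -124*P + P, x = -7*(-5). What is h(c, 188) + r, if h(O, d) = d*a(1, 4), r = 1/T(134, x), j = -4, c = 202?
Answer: 24788927/16482 ≈ 1504.0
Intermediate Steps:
x = 35
T(P, I) = -123*P
r = -1/16482 (r = 1/(-123*134) = 1/(-16482) = -1/16482 ≈ -6.0672e-5)
a(u, S) = 8 (a(u, S) = -2*(-4) = 8)
h(O, d) = 8*d (h(O, d) = d*8 = 8*d)
h(c, 188) + r = 8*188 - 1/16482 = 1504 - 1/16482 = 24788927/16482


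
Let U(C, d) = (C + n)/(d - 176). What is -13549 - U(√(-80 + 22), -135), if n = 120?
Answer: -4213619/311 + I*√58/311 ≈ -13549.0 + 0.024488*I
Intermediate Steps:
U(C, d) = (120 + C)/(-176 + d) (U(C, d) = (C + 120)/(d - 176) = (120 + C)/(-176 + d))
-13549 - U(√(-80 + 22), -135) = -13549 - (120 + √(-80 + 22))/(-176 - 135) = -13549 - (120 + √(-58))/(-311) = -13549 - (-1)*(120 + I*√58)/311 = -13549 - (-120/311 - I*√58/311) = -13549 + (120/311 + I*√58/311) = -4213619/311 + I*√58/311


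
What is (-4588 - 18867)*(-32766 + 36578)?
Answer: -89410460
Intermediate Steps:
(-4588 - 18867)*(-32766 + 36578) = -23455*3812 = -89410460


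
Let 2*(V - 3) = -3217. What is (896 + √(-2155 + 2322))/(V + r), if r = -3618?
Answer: -1792/10447 - 2*√167/10447 ≈ -0.17401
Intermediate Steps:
V = -3211/2 (V = 3 + (½)*(-3217) = 3 - 3217/2 = -3211/2 ≈ -1605.5)
(896 + √(-2155 + 2322))/(V + r) = (896 + √(-2155 + 2322))/(-3211/2 - 3618) = (896 + √167)/(-10447/2) = (896 + √167)*(-2/10447) = -1792/10447 - 2*√167/10447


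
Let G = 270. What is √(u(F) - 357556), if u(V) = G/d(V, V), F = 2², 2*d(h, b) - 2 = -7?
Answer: 4*I*√22354 ≈ 598.05*I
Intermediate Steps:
d(h, b) = -5/2 (d(h, b) = 1 + (½)*(-7) = 1 - 7/2 = -5/2)
F = 4
u(V) = -108 (u(V) = 270/(-5/2) = 270*(-⅖) = -108)
√(u(F) - 357556) = √(-108 - 357556) = √(-357664) = 4*I*√22354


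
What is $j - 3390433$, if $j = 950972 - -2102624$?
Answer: $-336837$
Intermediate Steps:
$j = 3053596$ ($j = 950972 + 2102624 = 3053596$)
$j - 3390433 = 3053596 - 3390433 = -336837$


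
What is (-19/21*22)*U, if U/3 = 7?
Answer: -418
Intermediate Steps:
U = 21 (U = 3*7 = 21)
(-19/21*22)*U = (-19/21*22)*21 = (-19*1/21*22)*21 = -19/21*22*21 = -418/21*21 = -418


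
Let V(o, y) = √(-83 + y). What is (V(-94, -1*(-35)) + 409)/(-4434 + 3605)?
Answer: -409/829 - 4*I*√3/829 ≈ -0.49337 - 0.0083573*I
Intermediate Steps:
(V(-94, -1*(-35)) + 409)/(-4434 + 3605) = (√(-83 - 1*(-35)) + 409)/(-4434 + 3605) = (√(-83 + 35) + 409)/(-829) = (√(-48) + 409)*(-1/829) = (4*I*√3 + 409)*(-1/829) = (409 + 4*I*√3)*(-1/829) = -409/829 - 4*I*√3/829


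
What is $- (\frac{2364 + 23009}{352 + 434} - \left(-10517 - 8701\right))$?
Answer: $- \frac{15130721}{786} \approx -19250.0$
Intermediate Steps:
$- (\frac{2364 + 23009}{352 + 434} - \left(-10517 - 8701\right)) = - (\frac{25373}{786} - \left(-10517 - 8701\right)) = - (25373 \cdot \frac{1}{786} - -19218) = - (\frac{25373}{786} + 19218) = \left(-1\right) \frac{15130721}{786} = - \frac{15130721}{786}$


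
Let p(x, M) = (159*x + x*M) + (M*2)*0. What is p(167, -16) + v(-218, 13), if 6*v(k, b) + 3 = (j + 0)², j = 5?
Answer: 71654/3 ≈ 23885.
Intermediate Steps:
p(x, M) = 159*x + M*x (p(x, M) = (159*x + M*x) + (2*M)*0 = (159*x + M*x) + 0 = 159*x + M*x)
v(k, b) = 11/3 (v(k, b) = -½ + (5 + 0)²/6 = -½ + (⅙)*5² = -½ + (⅙)*25 = -½ + 25/6 = 11/3)
p(167, -16) + v(-218, 13) = 167*(159 - 16) + 11/3 = 167*143 + 11/3 = 23881 + 11/3 = 71654/3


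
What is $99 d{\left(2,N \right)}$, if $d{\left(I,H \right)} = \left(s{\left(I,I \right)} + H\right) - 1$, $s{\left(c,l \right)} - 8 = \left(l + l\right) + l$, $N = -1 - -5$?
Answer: $1683$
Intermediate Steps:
$N = 4$ ($N = -1 + 5 = 4$)
$s{\left(c,l \right)} = 8 + 3 l$ ($s{\left(c,l \right)} = 8 + \left(\left(l + l\right) + l\right) = 8 + \left(2 l + l\right) = 8 + 3 l$)
$d{\left(I,H \right)} = 7 + H + 3 I$ ($d{\left(I,H \right)} = \left(\left(8 + 3 I\right) + H\right) - 1 = \left(8 + H + 3 I\right) - 1 = 7 + H + 3 I$)
$99 d{\left(2,N \right)} = 99 \left(7 + 4 + 3 \cdot 2\right) = 99 \left(7 + 4 + 6\right) = 99 \cdot 17 = 1683$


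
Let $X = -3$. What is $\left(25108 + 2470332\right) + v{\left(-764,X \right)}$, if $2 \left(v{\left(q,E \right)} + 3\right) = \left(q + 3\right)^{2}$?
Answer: $\frac{5569995}{2} \approx 2.785 \cdot 10^{6}$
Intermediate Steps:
$v{\left(q,E \right)} = -3 + \frac{\left(3 + q\right)^{2}}{2}$ ($v{\left(q,E \right)} = -3 + \frac{\left(q + 3\right)^{2}}{2} = -3 + \frac{\left(3 + q\right)^{2}}{2}$)
$\left(25108 + 2470332\right) + v{\left(-764,X \right)} = \left(25108 + 2470332\right) - \left(3 - \frac{\left(3 - 764\right)^{2}}{2}\right) = 2495440 - \left(3 - \frac{\left(-761\right)^{2}}{2}\right) = 2495440 + \left(-3 + \frac{1}{2} \cdot 579121\right) = 2495440 + \left(-3 + \frac{579121}{2}\right) = 2495440 + \frac{579115}{2} = \frac{5569995}{2}$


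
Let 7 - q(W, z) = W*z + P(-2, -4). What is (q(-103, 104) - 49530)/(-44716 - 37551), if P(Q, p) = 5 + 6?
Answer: 38822/82267 ≈ 0.47190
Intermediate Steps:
P(Q, p) = 11
q(W, z) = -4 - W*z (q(W, z) = 7 - (W*z + 11) = 7 - (11 + W*z) = 7 + (-11 - W*z) = -4 - W*z)
(q(-103, 104) - 49530)/(-44716 - 37551) = ((-4 - 1*(-103)*104) - 49530)/(-44716 - 37551) = ((-4 + 10712) - 49530)/(-82267) = (10708 - 49530)*(-1/82267) = -38822*(-1/82267) = 38822/82267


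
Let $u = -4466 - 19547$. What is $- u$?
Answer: $24013$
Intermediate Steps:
$u = -24013$
$- u = \left(-1\right) \left(-24013\right) = 24013$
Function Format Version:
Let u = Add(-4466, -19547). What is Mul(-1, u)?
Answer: 24013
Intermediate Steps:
u = -24013
Mul(-1, u) = Mul(-1, -24013) = 24013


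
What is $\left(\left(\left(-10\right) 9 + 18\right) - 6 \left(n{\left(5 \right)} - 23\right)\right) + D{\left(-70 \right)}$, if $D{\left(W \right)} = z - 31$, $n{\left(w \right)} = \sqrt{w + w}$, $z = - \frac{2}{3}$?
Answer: $\frac{103}{3} - 6 \sqrt{10} \approx 15.36$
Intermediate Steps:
$z = - \frac{2}{3}$ ($z = \left(-2\right) \frac{1}{3} = - \frac{2}{3} \approx -0.66667$)
$n{\left(w \right)} = \sqrt{2} \sqrt{w}$ ($n{\left(w \right)} = \sqrt{2 w} = \sqrt{2} \sqrt{w}$)
$D{\left(W \right)} = - \frac{95}{3}$ ($D{\left(W \right)} = - \frac{2}{3} - 31 = - \frac{95}{3}$)
$\left(\left(\left(-10\right) 9 + 18\right) - 6 \left(n{\left(5 \right)} - 23\right)\right) + D{\left(-70 \right)} = \left(\left(\left(-10\right) 9 + 18\right) - 6 \left(\sqrt{2} \sqrt{5} - 23\right)\right) - \frac{95}{3} = \left(\left(-90 + 18\right) - 6 \left(\sqrt{10} - 23\right)\right) - \frac{95}{3} = \left(-72 - 6 \left(-23 + \sqrt{10}\right)\right) - \frac{95}{3} = \left(-72 + \left(138 - 6 \sqrt{10}\right)\right) - \frac{95}{3} = \left(66 - 6 \sqrt{10}\right) - \frac{95}{3} = \frac{103}{3} - 6 \sqrt{10}$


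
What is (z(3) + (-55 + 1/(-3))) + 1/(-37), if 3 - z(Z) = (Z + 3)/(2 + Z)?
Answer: -29726/555 ≈ -53.560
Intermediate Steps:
z(Z) = 3 - (3 + Z)/(2 + Z) (z(Z) = 3 - (Z + 3)/(2 + Z) = 3 - (3 + Z)/(2 + Z))
(z(3) + (-55 + 1/(-3))) + 1/(-37) = ((3 + 2*3)/(2 + 3) + (-55 + 1/(-3))) + 1/(-37) = ((3 + 6)/5 + (-55 - ⅓)) - 1/37 = ((⅕)*9 - 166/3) - 1/37 = (9/5 - 166/3) - 1/37 = -803/15 - 1/37 = -29726/555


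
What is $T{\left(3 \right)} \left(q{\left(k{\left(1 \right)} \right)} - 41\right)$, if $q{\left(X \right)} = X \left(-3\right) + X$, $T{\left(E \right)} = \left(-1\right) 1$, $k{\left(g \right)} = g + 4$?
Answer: $51$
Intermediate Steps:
$k{\left(g \right)} = 4 + g$
$T{\left(E \right)} = -1$
$q{\left(X \right)} = - 2 X$ ($q{\left(X \right)} = - 3 X + X = - 2 X$)
$T{\left(3 \right)} \left(q{\left(k{\left(1 \right)} \right)} - 41\right) = - (- 2 \left(4 + 1\right) - 41) = - (\left(-2\right) 5 - 41) = - (-10 - 41) = \left(-1\right) \left(-51\right) = 51$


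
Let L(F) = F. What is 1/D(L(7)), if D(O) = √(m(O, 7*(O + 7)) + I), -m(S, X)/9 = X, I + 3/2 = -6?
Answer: -I*√3558/1779 ≈ -0.03353*I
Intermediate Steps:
I = -15/2 (I = -3/2 - 6 = -15/2 ≈ -7.5000)
m(S, X) = -9*X
D(O) = √(-897/2 - 63*O) (D(O) = √(-63*(O + 7) - 15/2) = √(-63*(7 + O) - 15/2) = √(-9*(49 + 7*O) - 15/2) = √((-441 - 63*O) - 15/2) = √(-897/2 - 63*O))
1/D(L(7)) = 1/(√(-1794 - 252*7)/2) = 1/(√(-1794 - 1764)/2) = 1/(√(-3558)/2) = 1/((I*√3558)/2) = 1/(I*√3558/2) = -I*√3558/1779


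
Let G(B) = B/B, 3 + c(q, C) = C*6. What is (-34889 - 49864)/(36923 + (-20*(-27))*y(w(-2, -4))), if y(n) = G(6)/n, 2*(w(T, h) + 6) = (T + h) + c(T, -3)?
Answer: -1101789/479639 ≈ -2.2971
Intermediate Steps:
c(q, C) = -3 + 6*C (c(q, C) = -3 + C*6 = -3 + 6*C)
G(B) = 1
w(T, h) = -33/2 + T/2 + h/2 (w(T, h) = -6 + ((T + h) + (-3 + 6*(-3)))/2 = -6 + ((T + h) + (-3 - 18))/2 = -6 + ((T + h) - 21)/2 = -6 + (-21 + T + h)/2 = -6 + (-21/2 + T/2 + h/2) = -33/2 + T/2 + h/2)
y(n) = 1/n
(-34889 - 49864)/(36923 + (-20*(-27))*y(w(-2, -4))) = (-34889 - 49864)/(36923 + (-20*(-27))/(-33/2 + (1/2)*(-2) + (1/2)*(-4))) = -84753/(36923 + 540/(-33/2 - 1 - 2)) = -84753/(36923 + 540/(-39/2)) = -84753/(36923 + 540*(-2/39)) = -84753/(36923 - 360/13) = -84753/479639/13 = -84753*13/479639 = -1101789/479639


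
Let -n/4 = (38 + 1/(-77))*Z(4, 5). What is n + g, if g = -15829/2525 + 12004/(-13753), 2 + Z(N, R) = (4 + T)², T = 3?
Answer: -19115102605449/2673927025 ≈ -7148.7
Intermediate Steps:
Z(N, R) = 47 (Z(N, R) = -2 + (4 + 3)² = -2 + 7² = -2 + 49 = 47)
n = -549900/77 (n = -4*(38 + 1/(-77))*47 = -4*(38 - 1/77)*47 = -11700*47/77 = -4*137475/77 = -549900/77 ≈ -7141.6)
g = -248006337/34726325 (g = -15829*1/2525 + 12004*(-1/13753) = -15829/2525 - 12004/13753 = -248006337/34726325 ≈ -7.1417)
n + g = -549900/77 - 248006337/34726325 = -19115102605449/2673927025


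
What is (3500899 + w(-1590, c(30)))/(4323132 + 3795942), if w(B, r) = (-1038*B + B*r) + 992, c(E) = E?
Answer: 1701537/2706358 ≈ 0.62872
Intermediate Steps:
w(B, r) = 992 - 1038*B + B*r
(3500899 + w(-1590, c(30)))/(4323132 + 3795942) = (3500899 + (992 - 1038*(-1590) - 1590*30))/(4323132 + 3795942) = (3500899 + (992 + 1650420 - 47700))/8119074 = (3500899 + 1603712)*(1/8119074) = 5104611*(1/8119074) = 1701537/2706358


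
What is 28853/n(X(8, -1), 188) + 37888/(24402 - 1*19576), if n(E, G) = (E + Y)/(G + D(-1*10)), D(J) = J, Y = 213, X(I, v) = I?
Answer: 12396954066/533273 ≈ 23247.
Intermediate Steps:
n(E, G) = (213 + E)/(-10 + G) (n(E, G) = (E + 213)/(G - 1*10) = (213 + E)/(G - 10) = (213 + E)/(-10 + G))
28853/n(X(8, -1), 188) + 37888/(24402 - 1*19576) = 28853/(((213 + 8)/(-10 + 188))) + 37888/(24402 - 1*19576) = 28853/((221/178)) + 37888/(24402 - 19576) = 28853/(((1/178)*221)) + 37888/4826 = 28853/(221/178) + 37888*(1/4826) = 28853*(178/221) + 18944/2413 = 5135834/221 + 18944/2413 = 12396954066/533273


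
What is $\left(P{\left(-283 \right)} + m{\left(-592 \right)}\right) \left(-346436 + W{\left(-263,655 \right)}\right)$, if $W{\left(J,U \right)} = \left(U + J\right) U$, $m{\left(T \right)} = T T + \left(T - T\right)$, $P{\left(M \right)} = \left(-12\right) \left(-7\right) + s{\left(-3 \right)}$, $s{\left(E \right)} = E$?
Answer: $-31435473420$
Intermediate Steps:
$P{\left(M \right)} = 81$ ($P{\left(M \right)} = \left(-12\right) \left(-7\right) - 3 = 84 - 3 = 81$)
$m{\left(T \right)} = T^{2}$ ($m{\left(T \right)} = T^{2} + 0 = T^{2}$)
$W{\left(J,U \right)} = U \left(J + U\right)$ ($W{\left(J,U \right)} = \left(J + U\right) U = U \left(J + U\right)$)
$\left(P{\left(-283 \right)} + m{\left(-592 \right)}\right) \left(-346436 + W{\left(-263,655 \right)}\right) = \left(81 + \left(-592\right)^{2}\right) \left(-346436 + 655 \left(-263 + 655\right)\right) = \left(81 + 350464\right) \left(-346436 + 655 \cdot 392\right) = 350545 \left(-346436 + 256760\right) = 350545 \left(-89676\right) = -31435473420$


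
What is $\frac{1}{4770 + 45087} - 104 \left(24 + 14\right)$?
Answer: $- \frac{197034863}{49857} \approx -3952.0$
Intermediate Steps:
$\frac{1}{4770 + 45087} - 104 \left(24 + 14\right) = \frac{1}{49857} - 3952 = - \frac{197034863}{49857}$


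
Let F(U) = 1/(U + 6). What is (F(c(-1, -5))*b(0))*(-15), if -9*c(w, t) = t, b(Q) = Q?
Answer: 0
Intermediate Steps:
c(w, t) = -t/9
F(U) = 1/(6 + U)
(F(c(-1, -5))*b(0))*(-15) = (0/(6 - ⅑*(-5)))*(-15) = (0/(6 + 5/9))*(-15) = (0/(59/9))*(-15) = ((9/59)*0)*(-15) = 0*(-15) = 0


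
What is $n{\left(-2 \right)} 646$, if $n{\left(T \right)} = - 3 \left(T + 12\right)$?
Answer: $-19380$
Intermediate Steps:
$n{\left(T \right)} = -36 - 3 T$ ($n{\left(T \right)} = - 3 \left(12 + T\right) = -36 - 3 T$)
$n{\left(-2 \right)} 646 = \left(-36 - -6\right) 646 = \left(-36 + 6\right) 646 = \left(-30\right) 646 = -19380$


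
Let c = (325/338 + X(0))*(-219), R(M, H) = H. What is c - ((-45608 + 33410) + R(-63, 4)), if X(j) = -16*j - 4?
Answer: 334345/26 ≈ 12859.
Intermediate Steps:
X(j) = -4 - 16*j
c = 17301/26 (c = (325/338 + (-4 - 16*0))*(-219) = (325*(1/338) + (-4 + 0))*(-219) = (25/26 - 4)*(-219) = -79/26*(-219) = 17301/26 ≈ 665.42)
c - ((-45608 + 33410) + R(-63, 4)) = 17301/26 - ((-45608 + 33410) + 4) = 17301/26 - (-12198 + 4) = 17301/26 - 1*(-12194) = 17301/26 + 12194 = 334345/26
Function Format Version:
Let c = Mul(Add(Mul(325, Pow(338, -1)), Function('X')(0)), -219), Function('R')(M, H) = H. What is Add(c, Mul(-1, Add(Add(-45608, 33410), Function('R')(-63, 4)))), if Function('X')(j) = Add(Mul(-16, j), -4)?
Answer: Rational(334345, 26) ≈ 12859.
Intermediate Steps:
Function('X')(j) = Add(-4, Mul(-16, j))
c = Rational(17301, 26) (c = Mul(Add(Mul(325, Pow(338, -1)), Add(-4, Mul(-16, 0))), -219) = Mul(Add(Mul(325, Rational(1, 338)), Add(-4, 0)), -219) = Mul(Add(Rational(25, 26), -4), -219) = Mul(Rational(-79, 26), -219) = Rational(17301, 26) ≈ 665.42)
Add(c, Mul(-1, Add(Add(-45608, 33410), Function('R')(-63, 4)))) = Add(Rational(17301, 26), Mul(-1, Add(Add(-45608, 33410), 4))) = Add(Rational(17301, 26), Mul(-1, Add(-12198, 4))) = Add(Rational(17301, 26), Mul(-1, -12194)) = Add(Rational(17301, 26), 12194) = Rational(334345, 26)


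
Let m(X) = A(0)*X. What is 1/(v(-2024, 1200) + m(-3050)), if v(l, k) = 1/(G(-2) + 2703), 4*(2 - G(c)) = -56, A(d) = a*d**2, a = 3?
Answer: 2719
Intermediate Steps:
A(d) = 3*d**2
G(c) = 16 (G(c) = 2 - 1/4*(-56) = 2 + 14 = 16)
m(X) = 0 (m(X) = (3*0**2)*X = (3*0)*X = 0*X = 0)
v(l, k) = 1/2719 (v(l, k) = 1/(16 + 2703) = 1/2719)
1/(v(-2024, 1200) + m(-3050)) = 1/(1/2719 + 0) = 1/(1/2719) = 2719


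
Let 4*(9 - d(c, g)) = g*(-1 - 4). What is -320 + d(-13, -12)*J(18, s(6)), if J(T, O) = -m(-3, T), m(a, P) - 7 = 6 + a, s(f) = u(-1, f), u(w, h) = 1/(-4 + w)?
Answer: -260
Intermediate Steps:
s(f) = -⅕ (s(f) = 1/(-4 - 1) = 1/(-5) = -⅕)
m(a, P) = 13 + a (m(a, P) = 7 + (6 + a) = 13 + a)
d(c, g) = 9 + 5*g/4 (d(c, g) = 9 - g*(-1 - 4)/4 = 9 - g*(-5)/4 = 9 - (-5)*g/4 = 9 + 5*g/4)
J(T, O) = -10 (J(T, O) = -(13 - 3) = -1*10 = -10)
-320 + d(-13, -12)*J(18, s(6)) = -320 + (9 + (5/4)*(-12))*(-10) = -320 + (9 - 15)*(-10) = -320 - 6*(-10) = -320 + 60 = -260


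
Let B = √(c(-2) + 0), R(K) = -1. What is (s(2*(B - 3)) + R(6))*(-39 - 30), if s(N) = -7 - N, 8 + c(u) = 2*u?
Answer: 138 + 276*I*√3 ≈ 138.0 + 478.05*I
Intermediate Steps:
c(u) = -8 + 2*u
B = 2*I*√3 (B = √((-8 + 2*(-2)) + 0) = √((-8 - 4) + 0) = √(-12 + 0) = √(-12) = 2*I*√3 ≈ 3.4641*I)
(s(2*(B - 3)) + R(6))*(-39 - 30) = ((-7 - 2*(2*I*√3 - 3)) - 1)*(-39 - 30) = ((-7 - 2*(-3 + 2*I*√3)) - 1)*(-69) = ((-7 - (-6 + 4*I*√3)) - 1)*(-69) = ((-7 + (6 - 4*I*√3)) - 1)*(-69) = ((-1 - 4*I*√3) - 1)*(-69) = (-2 - 4*I*√3)*(-69) = 138 + 276*I*√3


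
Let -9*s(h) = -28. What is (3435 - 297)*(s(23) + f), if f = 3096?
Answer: 29175032/3 ≈ 9.7250e+6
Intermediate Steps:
s(h) = 28/9 (s(h) = -⅑*(-28) = 28/9)
(3435 - 297)*(s(23) + f) = (3435 - 297)*(28/9 + 3096) = 3138*(27892/9) = 29175032/3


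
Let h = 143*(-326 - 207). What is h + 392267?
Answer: 316048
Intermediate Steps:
h = -76219 (h = 143*(-533) = -76219)
h + 392267 = -76219 + 392267 = 316048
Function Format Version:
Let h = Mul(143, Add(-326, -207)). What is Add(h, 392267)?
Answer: 316048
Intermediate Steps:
h = -76219 (h = Mul(143, -533) = -76219)
Add(h, 392267) = Add(-76219, 392267) = 316048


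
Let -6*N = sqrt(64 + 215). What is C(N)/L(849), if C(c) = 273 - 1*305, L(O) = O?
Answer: -32/849 ≈ -0.037691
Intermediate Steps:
N = -sqrt(31)/2 (N = -sqrt(64 + 215)/6 = -sqrt(31)/2 ≈ -2.7839)
C(c) = -32 (C(c) = 273 - 305 = -32)
C(N)/L(849) = -32/849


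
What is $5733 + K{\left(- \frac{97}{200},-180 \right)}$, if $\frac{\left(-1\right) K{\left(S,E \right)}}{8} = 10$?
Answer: $5653$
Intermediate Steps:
$K{\left(S,E \right)} = -80$ ($K{\left(S,E \right)} = \left(-8\right) 10 = -80$)
$5733 + K{\left(- \frac{97}{200},-180 \right)} = 5733 - 80 = 5653$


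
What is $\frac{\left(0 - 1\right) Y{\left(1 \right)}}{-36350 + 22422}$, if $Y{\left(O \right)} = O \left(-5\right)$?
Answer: $- \frac{5}{13928} \approx -0.00035899$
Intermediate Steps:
$Y{\left(O \right)} = - 5 O$
$\frac{\left(0 - 1\right) Y{\left(1 \right)}}{-36350 + 22422} = \frac{\left(0 - 1\right) \left(\left(-5\right) 1\right)}{-36350 + 22422} = \frac{\left(-1\right) \left(-5\right)}{-13928} = 5 \left(- \frac{1}{13928}\right) = - \frac{5}{13928}$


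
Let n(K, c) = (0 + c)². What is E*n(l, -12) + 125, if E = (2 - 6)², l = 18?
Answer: 2429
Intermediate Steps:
n(K, c) = c²
E = 16 (E = (-4)² = 16)
E*n(l, -12) + 125 = 16*(-12)² + 125 = 16*144 + 125 = 2304 + 125 = 2429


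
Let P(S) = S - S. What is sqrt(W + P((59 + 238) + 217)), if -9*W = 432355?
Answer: I*sqrt(432355)/3 ≈ 219.18*I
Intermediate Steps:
W = -432355/9 (W = -1/9*432355 = -432355/9 ≈ -48039.)
P(S) = 0
sqrt(W + P((59 + 238) + 217)) = sqrt(-432355/9 + 0) = sqrt(-432355/9) = I*sqrt(432355)/3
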